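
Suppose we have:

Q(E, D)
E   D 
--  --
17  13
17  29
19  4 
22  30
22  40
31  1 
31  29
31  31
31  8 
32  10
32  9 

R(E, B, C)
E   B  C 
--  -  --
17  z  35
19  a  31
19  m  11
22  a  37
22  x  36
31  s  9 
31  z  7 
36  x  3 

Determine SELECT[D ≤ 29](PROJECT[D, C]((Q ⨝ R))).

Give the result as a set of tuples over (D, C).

Joining Q and R on E yields {(17, 13, z, 35), (17, 29, z, 35), (19, 4, a, 31), (19, 4, m, 11), (22, 30, a, 37), (22, 30, x, 36), (22, 40, a, 37), (22, 40, x, 36), (31, 1, s, 9), (31, 1, z, 7), (31, 29, s, 9), (31, 29, z, 7), (31, 31, s, 9), (31, 31, z, 7), (31, 8, s, 9), (31, 8, z, 7)}.
Keep only column(s) D, C: {(1, 7), (1, 9), (13, 35), (29, 35), (29, 7), (29, 9), (30, 36), (30, 37), (31, 7), (31, 9), (4, 11), (4, 31), (40, 36), (40, 37), (8, 7), (8, 9)}
Selection D ≤ 29: {(1, 7), (1, 9), (13, 35), (29, 35), (29, 7), (29, 9), (4, 11), (4, 31), (8, 7), (8, 9)}

{(1, 7), (1, 9), (13, 35), (29, 35), (29, 7), (29, 9), (4, 11), (4, 31), (8, 7), (8, 9)}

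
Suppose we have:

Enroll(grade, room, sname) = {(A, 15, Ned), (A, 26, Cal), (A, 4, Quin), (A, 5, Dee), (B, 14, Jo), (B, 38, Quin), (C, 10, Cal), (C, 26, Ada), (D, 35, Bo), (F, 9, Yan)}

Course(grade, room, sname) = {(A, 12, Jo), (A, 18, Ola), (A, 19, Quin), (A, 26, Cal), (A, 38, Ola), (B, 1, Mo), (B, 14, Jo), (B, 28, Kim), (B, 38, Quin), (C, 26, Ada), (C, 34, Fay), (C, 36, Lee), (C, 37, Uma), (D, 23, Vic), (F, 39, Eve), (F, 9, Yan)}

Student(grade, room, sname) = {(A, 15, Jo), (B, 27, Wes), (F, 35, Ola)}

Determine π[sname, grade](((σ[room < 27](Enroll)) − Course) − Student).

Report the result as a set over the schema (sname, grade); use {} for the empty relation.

{(Cal, C), (Dee, A), (Ned, A), (Quin, A)}

Selection room < 27: {(A, 15, Ned), (A, 26, Cal), (A, 4, Quin), (A, 5, Dee), (B, 14, Jo), (C, 10, Cal), (C, 26, Ada), (F, 9, Yan)}
Difference: {(A, 15, Ned), (A, 26, Cal), (A, 4, Quin), (A, 5, Dee), (B, 14, Jo), (C, 10, Cal), (C, 26, Ada), (F, 9, Yan)} with {(A, 12, Jo), (A, 18, Ola), (A, 19, Quin), (A, 26, Cal), (A, 38, Ola), (B, 1, Mo), (B, 14, Jo), (B, 28, Kim), (B, 38, Quin), (C, 26, Ada), (C, 34, Fay), (C, 36, Lee), (C, 37, Uma), (D, 23, Vic), (F, 39, Eve), (F, 9, Yan)} → {(A, 15, Ned), (A, 4, Quin), (A, 5, Dee), (C, 10, Cal)}
Difference: {(A, 15, Ned), (A, 4, Quin), (A, 5, Dee), (C, 10, Cal)} with {(A, 15, Jo), (B, 27, Wes), (F, 35, Ola)} → {(A, 15, Ned), (A, 4, Quin), (A, 5, Dee), (C, 10, Cal)}
Keep only column(s) sname, grade: {(Cal, C), (Dee, A), (Ned, A), (Quin, A)}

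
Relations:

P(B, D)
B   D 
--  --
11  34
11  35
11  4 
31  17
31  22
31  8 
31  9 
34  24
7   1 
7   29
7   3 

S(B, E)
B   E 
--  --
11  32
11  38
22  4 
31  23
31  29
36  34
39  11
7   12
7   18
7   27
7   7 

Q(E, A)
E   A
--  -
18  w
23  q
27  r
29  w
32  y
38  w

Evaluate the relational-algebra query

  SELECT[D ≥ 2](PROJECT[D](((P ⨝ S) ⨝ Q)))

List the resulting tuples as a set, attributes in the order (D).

Joining P and S on B yields {(11, 34, 32), (11, 34, 38), (11, 35, 32), (11, 35, 38), (11, 4, 32), (11, 4, 38), (31, 17, 23), (31, 17, 29), (31, 22, 23), (31, 22, 29), (31, 8, 23), (31, 8, 29), (31, 9, 23), (31, 9, 29), (7, 1, 12), (7, 1, 18), (7, 1, 27), (7, 1, 7), (7, 29, 12), (7, 29, 18), (7, 29, 27), (7, 29, 7), (7, 3, 12), (7, 3, 18), (7, 3, 27), (7, 3, 7)}.
Joining (P ⨝ S) and Q on E yields {(11, 34, 32, y), (11, 34, 38, w), (11, 35, 32, y), (11, 35, 38, w), (11, 4, 32, y), (11, 4, 38, w), (31, 17, 23, q), (31, 17, 29, w), (31, 22, 23, q), (31, 22, 29, w), (31, 8, 23, q), (31, 8, 29, w), (31, 9, 23, q), (31, 9, 29, w), (7, 1, 18, w), (7, 1, 27, r), (7, 29, 18, w), (7, 29, 27, r), (7, 3, 18, w), (7, 3, 27, r)}.
Projecting to D (10 duplicate(s) eliminated): {1, 17, 22, 29, 3, 34, 35, 4, 8, 9}
Filtering on D ≥ 2 leaves {17, 22, 29, 3, 34, 35, 4, 8, 9}.

{17, 22, 29, 3, 34, 35, 4, 8, 9}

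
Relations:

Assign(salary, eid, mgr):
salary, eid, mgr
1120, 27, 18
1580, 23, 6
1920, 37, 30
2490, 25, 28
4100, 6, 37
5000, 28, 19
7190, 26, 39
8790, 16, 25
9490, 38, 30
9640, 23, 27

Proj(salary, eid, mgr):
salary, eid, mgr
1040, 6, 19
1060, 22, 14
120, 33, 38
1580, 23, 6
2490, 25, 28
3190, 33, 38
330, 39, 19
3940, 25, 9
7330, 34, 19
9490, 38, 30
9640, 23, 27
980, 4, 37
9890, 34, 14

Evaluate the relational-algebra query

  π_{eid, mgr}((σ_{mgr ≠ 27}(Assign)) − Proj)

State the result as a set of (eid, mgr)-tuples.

Filtering on mgr ≠ 27 leaves {(1120, 27, 18), (1580, 23, 6), (1920, 37, 30), (2490, 25, 28), (4100, 6, 37), (5000, 28, 19), (7190, 26, 39), (8790, 16, 25), (9490, 38, 30)}.
Set difference of the two operands is {(1120, 27, 18), (1920, 37, 30), (4100, 6, 37), (5000, 28, 19), (7190, 26, 39), (8790, 16, 25)}.
Projecting to eid, mgr: {(16, 25), (26, 39), (27, 18), (28, 19), (37, 30), (6, 37)}

{(16, 25), (26, 39), (27, 18), (28, 19), (37, 30), (6, 37)}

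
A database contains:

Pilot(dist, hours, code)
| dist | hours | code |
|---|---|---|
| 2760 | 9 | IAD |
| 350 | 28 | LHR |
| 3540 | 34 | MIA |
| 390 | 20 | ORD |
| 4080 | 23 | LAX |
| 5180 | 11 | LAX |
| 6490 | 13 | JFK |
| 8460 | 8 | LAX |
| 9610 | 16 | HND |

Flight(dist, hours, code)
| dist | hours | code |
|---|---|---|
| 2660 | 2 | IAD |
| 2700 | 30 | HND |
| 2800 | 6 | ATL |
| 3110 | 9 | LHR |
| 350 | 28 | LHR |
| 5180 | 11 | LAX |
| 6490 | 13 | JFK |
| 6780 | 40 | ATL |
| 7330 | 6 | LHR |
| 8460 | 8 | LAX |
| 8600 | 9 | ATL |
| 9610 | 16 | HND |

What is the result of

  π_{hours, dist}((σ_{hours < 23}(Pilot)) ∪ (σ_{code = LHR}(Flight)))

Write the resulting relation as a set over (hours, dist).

σ[hours < 23]: keep tuples satisfying hours < 23 → {(2760, 9, IAD), (390, 20, ORD), (5180, 11, LAX), (6490, 13, JFK), (8460, 8, LAX), (9610, 16, HND)}
σ[code = LHR]: keep tuples satisfying code = LHR → {(3110, 9, LHR), (350, 28, LHR), (7330, 6, LHR)}
Taking the union: {(2760, 9, IAD), (3110, 9, LHR), (350, 28, LHR), (390, 20, ORD), (5180, 11, LAX), (6490, 13, JFK), (7330, 6, LHR), (8460, 8, LAX), (9610, 16, HND)}
Projecting to hours, dist: {(11, 5180), (13, 6490), (16, 9610), (20, 390), (28, 350), (6, 7330), (8, 8460), (9, 2760), (9, 3110)}

{(11, 5180), (13, 6490), (16, 9610), (20, 390), (28, 350), (6, 7330), (8, 8460), (9, 2760), (9, 3110)}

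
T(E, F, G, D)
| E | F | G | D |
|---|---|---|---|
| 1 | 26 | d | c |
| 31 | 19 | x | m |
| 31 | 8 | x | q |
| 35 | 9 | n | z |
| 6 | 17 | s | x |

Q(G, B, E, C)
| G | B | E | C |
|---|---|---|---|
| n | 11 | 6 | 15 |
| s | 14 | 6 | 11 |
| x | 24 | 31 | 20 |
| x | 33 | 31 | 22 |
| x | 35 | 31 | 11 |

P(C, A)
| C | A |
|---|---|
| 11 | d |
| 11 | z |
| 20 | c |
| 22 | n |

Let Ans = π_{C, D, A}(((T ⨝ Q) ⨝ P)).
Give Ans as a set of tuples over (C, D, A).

T ⋈ Q (natural join on E, G): {(31, 19, x, m, 24, 20), (31, 19, x, m, 33, 22), (31, 19, x, m, 35, 11), (31, 8, x, q, 24, 20), (31, 8, x, q, 33, 22), (31, 8, x, q, 35, 11), (6, 17, s, x, 14, 11)}
(T ⨝ Q) ⋈ P (natural join on C): {(31, 19, x, m, 24, 20, c), (31, 19, x, m, 33, 22, n), (31, 19, x, m, 35, 11, d), (31, 19, x, m, 35, 11, z), (31, 8, x, q, 24, 20, c), (31, 8, x, q, 33, 22, n), (31, 8, x, q, 35, 11, d), (31, 8, x, q, 35, 11, z), (6, 17, s, x, 14, 11, d), (6, 17, s, x, 14, 11, z)}
π_{C, D, A} gives {(11, m, d), (11, m, z), (11, q, d), (11, q, z), (11, x, d), (11, x, z), (20, m, c), (20, q, c), (22, m, n), (22, q, n)}.

{(11, m, d), (11, m, z), (11, q, d), (11, q, z), (11, x, d), (11, x, z), (20, m, c), (20, q, c), (22, m, n), (22, q, n)}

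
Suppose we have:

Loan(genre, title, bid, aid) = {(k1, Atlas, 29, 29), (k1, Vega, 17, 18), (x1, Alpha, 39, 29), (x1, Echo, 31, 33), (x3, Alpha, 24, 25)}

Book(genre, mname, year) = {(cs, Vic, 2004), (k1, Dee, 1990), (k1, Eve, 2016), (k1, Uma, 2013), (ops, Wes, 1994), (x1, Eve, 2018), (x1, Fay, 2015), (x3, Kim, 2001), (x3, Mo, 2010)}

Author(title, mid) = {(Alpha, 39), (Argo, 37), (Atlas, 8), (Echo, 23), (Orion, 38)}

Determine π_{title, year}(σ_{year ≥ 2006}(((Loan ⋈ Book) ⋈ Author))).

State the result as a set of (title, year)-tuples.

Natural join on genre: {(k1, Atlas, 29, 29, Dee, 1990), (k1, Atlas, 29, 29, Eve, 2016), (k1, Atlas, 29, 29, Uma, 2013), (k1, Vega, 17, 18, Dee, 1990), (k1, Vega, 17, 18, Eve, 2016), (k1, Vega, 17, 18, Uma, 2013), (x1, Alpha, 39, 29, Eve, 2018), (x1, Alpha, 39, 29, Fay, 2015), (x1, Echo, 31, 33, Eve, 2018), (x1, Echo, 31, 33, Fay, 2015), (x3, Alpha, 24, 25, Kim, 2001), (x3, Alpha, 24, 25, Mo, 2010)}
Natural join on title: {(k1, Atlas, 29, 29, Dee, 1990, 8), (k1, Atlas, 29, 29, Eve, 2016, 8), (k1, Atlas, 29, 29, Uma, 2013, 8), (x1, Alpha, 39, 29, Eve, 2018, 39), (x1, Alpha, 39, 29, Fay, 2015, 39), (x1, Echo, 31, 33, Eve, 2018, 23), (x1, Echo, 31, 33, Fay, 2015, 23), (x3, Alpha, 24, 25, Kim, 2001, 39), (x3, Alpha, 24, 25, Mo, 2010, 39)}
Apply σ_{year ≥ 2006}; surviving tuples: {(k1, Atlas, 29, 29, Eve, 2016, 8), (k1, Atlas, 29, 29, Uma, 2013, 8), (x1, Alpha, 39, 29, Eve, 2018, 39), (x1, Alpha, 39, 29, Fay, 2015, 39), (x1, Echo, 31, 33, Eve, 2018, 23), (x1, Echo, 31, 33, Fay, 2015, 23), (x3, Alpha, 24, 25, Mo, 2010, 39)}
Projecting to title, year: {(Alpha, 2010), (Alpha, 2015), (Alpha, 2018), (Atlas, 2013), (Atlas, 2016), (Echo, 2015), (Echo, 2018)}

{(Alpha, 2010), (Alpha, 2015), (Alpha, 2018), (Atlas, 2013), (Atlas, 2016), (Echo, 2015), (Echo, 2018)}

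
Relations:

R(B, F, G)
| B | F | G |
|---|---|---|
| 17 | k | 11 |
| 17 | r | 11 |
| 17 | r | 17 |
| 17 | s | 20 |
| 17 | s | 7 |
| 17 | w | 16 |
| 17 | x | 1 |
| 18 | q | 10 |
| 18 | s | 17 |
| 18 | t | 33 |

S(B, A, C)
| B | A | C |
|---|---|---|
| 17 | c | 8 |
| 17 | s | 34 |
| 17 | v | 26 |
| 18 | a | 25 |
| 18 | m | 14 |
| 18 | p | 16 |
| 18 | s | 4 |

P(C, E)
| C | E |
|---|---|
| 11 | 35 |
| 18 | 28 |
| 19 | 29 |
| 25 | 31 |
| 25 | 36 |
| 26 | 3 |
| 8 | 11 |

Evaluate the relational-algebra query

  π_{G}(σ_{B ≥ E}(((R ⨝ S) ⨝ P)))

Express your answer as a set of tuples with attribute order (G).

{1, 11, 16, 17, 20, 7}

Natural join on B: {(17, k, 11, c, 8), (17, k, 11, s, 34), (17, k, 11, v, 26), (17, r, 11, c, 8), (17, r, 11, s, 34), (17, r, 11, v, 26), (17, r, 17, c, 8), (17, r, 17, s, 34), (17, r, 17, v, 26), (17, s, 20, c, 8), (17, s, 20, s, 34), (17, s, 20, v, 26), (17, s, 7, c, 8), (17, s, 7, s, 34), (17, s, 7, v, 26), (17, w, 16, c, 8), (17, w, 16, s, 34), (17, w, 16, v, 26), (17, x, 1, c, 8), (17, x, 1, s, 34), (17, x, 1, v, 26), (18, q, 10, a, 25), (18, q, 10, m, 14), (18, q, 10, p, 16), (18, q, 10, s, 4), (18, s, 17, a, 25), (18, s, 17, m, 14), (18, s, 17, p, 16), (18, s, 17, s, 4), (18, t, 33, a, 25), (18, t, 33, m, 14), (18, t, 33, p, 16), (18, t, 33, s, 4)}
Natural join on C: {(17, k, 11, c, 8, 11), (17, k, 11, v, 26, 3), (17, r, 11, c, 8, 11), (17, r, 11, v, 26, 3), (17, r, 17, c, 8, 11), (17, r, 17, v, 26, 3), (17, s, 20, c, 8, 11), (17, s, 20, v, 26, 3), (17, s, 7, c, 8, 11), (17, s, 7, v, 26, 3), (17, w, 16, c, 8, 11), (17, w, 16, v, 26, 3), (17, x, 1, c, 8, 11), (17, x, 1, v, 26, 3), (18, q, 10, a, 25, 31), (18, q, 10, a, 25, 36), (18, s, 17, a, 25, 31), (18, s, 17, a, 25, 36), (18, t, 33, a, 25, 31), (18, t, 33, a, 25, 36)}
Filtering on B ≥ E leaves {(17, k, 11, c, 8, 11), (17, k, 11, v, 26, 3), (17, r, 11, c, 8, 11), (17, r, 11, v, 26, 3), (17, r, 17, c, 8, 11), (17, r, 17, v, 26, 3), (17, s, 20, c, 8, 11), (17, s, 20, v, 26, 3), (17, s, 7, c, 8, 11), (17, s, 7, v, 26, 3), (17, w, 16, c, 8, 11), (17, w, 16, v, 26, 3), (17, x, 1, c, 8, 11), (17, x, 1, v, 26, 3)}.
π[G]: project onto (G) (8 duplicate(s) eliminated) → {1, 11, 16, 17, 20, 7}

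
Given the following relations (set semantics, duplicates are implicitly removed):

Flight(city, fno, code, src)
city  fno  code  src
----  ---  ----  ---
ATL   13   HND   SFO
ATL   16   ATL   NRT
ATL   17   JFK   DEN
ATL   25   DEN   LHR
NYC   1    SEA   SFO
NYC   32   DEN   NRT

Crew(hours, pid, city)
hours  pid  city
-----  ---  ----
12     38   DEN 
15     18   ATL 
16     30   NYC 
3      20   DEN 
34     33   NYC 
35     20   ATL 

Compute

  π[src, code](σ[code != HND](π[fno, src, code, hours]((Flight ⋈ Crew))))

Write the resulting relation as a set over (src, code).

{(DEN, JFK), (LHR, DEN), (NRT, ATL), (NRT, DEN), (SFO, SEA)}

Flight ⋈ Crew (natural join on city): {(ATL, 13, HND, SFO, 15, 18), (ATL, 13, HND, SFO, 35, 20), (ATL, 16, ATL, NRT, 15, 18), (ATL, 16, ATL, NRT, 35, 20), (ATL, 17, JFK, DEN, 15, 18), (ATL, 17, JFK, DEN, 35, 20), (ATL, 25, DEN, LHR, 15, 18), (ATL, 25, DEN, LHR, 35, 20), (NYC, 1, SEA, SFO, 16, 30), (NYC, 1, SEA, SFO, 34, 33), (NYC, 32, DEN, NRT, 16, 30), (NYC, 32, DEN, NRT, 34, 33)}
Projecting to fno, src, code, hours: {(1, SFO, SEA, 16), (1, SFO, SEA, 34), (13, SFO, HND, 15), (13, SFO, HND, 35), (16, NRT, ATL, 15), (16, NRT, ATL, 35), (17, DEN, JFK, 15), (17, DEN, JFK, 35), (25, LHR, DEN, 15), (25, LHR, DEN, 35), (32, NRT, DEN, 16), (32, NRT, DEN, 34)}
Filtering on code != HND leaves {(1, SFO, SEA, 16), (1, SFO, SEA, 34), (16, NRT, ATL, 15), (16, NRT, ATL, 35), (17, DEN, JFK, 15), (17, DEN, JFK, 35), (25, LHR, DEN, 15), (25, LHR, DEN, 35), (32, NRT, DEN, 16), (32, NRT, DEN, 34)}.
Projecting to src, code (5 duplicate(s) eliminated): {(DEN, JFK), (LHR, DEN), (NRT, ATL), (NRT, DEN), (SFO, SEA)}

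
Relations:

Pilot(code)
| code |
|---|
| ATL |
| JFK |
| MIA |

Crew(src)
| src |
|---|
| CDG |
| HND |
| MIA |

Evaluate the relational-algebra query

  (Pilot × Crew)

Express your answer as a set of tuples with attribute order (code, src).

{(ATL, CDG), (ATL, HND), (ATL, MIA), (JFK, CDG), (JFK, HND), (JFK, MIA), (MIA, CDG), (MIA, HND), (MIA, MIA)}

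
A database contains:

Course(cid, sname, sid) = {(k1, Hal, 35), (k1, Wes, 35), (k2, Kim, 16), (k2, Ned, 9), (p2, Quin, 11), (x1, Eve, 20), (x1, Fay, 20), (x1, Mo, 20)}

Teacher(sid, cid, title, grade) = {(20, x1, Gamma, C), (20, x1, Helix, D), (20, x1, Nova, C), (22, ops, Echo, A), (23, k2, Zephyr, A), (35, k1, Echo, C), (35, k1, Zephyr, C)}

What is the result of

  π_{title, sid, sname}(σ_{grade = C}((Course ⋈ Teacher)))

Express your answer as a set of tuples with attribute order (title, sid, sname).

Course ⋈ Teacher (natural join on cid, sid): {(k1, Hal, 35, Echo, C), (k1, Hal, 35, Zephyr, C), (k1, Wes, 35, Echo, C), (k1, Wes, 35, Zephyr, C), (x1, Eve, 20, Gamma, C), (x1, Eve, 20, Helix, D), (x1, Eve, 20, Nova, C), (x1, Fay, 20, Gamma, C), (x1, Fay, 20, Helix, D), (x1, Fay, 20, Nova, C), (x1, Mo, 20, Gamma, C), (x1, Mo, 20, Helix, D), (x1, Mo, 20, Nova, C)}
σ[grade = C]: keep tuples satisfying grade = C → {(k1, Hal, 35, Echo, C), (k1, Hal, 35, Zephyr, C), (k1, Wes, 35, Echo, C), (k1, Wes, 35, Zephyr, C), (x1, Eve, 20, Gamma, C), (x1, Eve, 20, Nova, C), (x1, Fay, 20, Gamma, C), (x1, Fay, 20, Nova, C), (x1, Mo, 20, Gamma, C), (x1, Mo, 20, Nova, C)}
π[title, sid, sname]: project onto (title, sid, sname) → {(Echo, 35, Hal), (Echo, 35, Wes), (Gamma, 20, Eve), (Gamma, 20, Fay), (Gamma, 20, Mo), (Nova, 20, Eve), (Nova, 20, Fay), (Nova, 20, Mo), (Zephyr, 35, Hal), (Zephyr, 35, Wes)}

{(Echo, 35, Hal), (Echo, 35, Wes), (Gamma, 20, Eve), (Gamma, 20, Fay), (Gamma, 20, Mo), (Nova, 20, Eve), (Nova, 20, Fay), (Nova, 20, Mo), (Zephyr, 35, Hal), (Zephyr, 35, Wes)}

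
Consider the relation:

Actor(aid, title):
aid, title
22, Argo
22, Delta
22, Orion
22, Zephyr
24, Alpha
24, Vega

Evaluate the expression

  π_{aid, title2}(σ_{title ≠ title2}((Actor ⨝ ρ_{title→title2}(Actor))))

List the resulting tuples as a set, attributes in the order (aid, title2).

{(22, Argo), (22, Delta), (22, Orion), (22, Zephyr), (24, Alpha), (24, Vega)}

ρ[title→title2]: schema becomes (aid, title2); tuples unchanged.
Joining Actor and ρ_{title→title2}(Actor) on aid yields {(22, Argo, Argo), (22, Argo, Delta), (22, Argo, Orion), (22, Argo, Zephyr), (22, Delta, Argo), (22, Delta, Delta), (22, Delta, Orion), (22, Delta, Zephyr), (22, Orion, Argo), (22, Orion, Delta), (22, Orion, Orion), (22, Orion, Zephyr), (22, Zephyr, Argo), (22, Zephyr, Delta), (22, Zephyr, Orion), (22, Zephyr, Zephyr), (24, Alpha, Alpha), (24, Alpha, Vega), (24, Vega, Alpha), (24, Vega, Vega)}.
Filtering on title ≠ title2 leaves {(22, Argo, Delta), (22, Argo, Orion), (22, Argo, Zephyr), (22, Delta, Argo), (22, Delta, Orion), (22, Delta, Zephyr), (22, Orion, Argo), (22, Orion, Delta), (22, Orion, Zephyr), (22, Zephyr, Argo), (22, Zephyr, Delta), (22, Zephyr, Orion), (24, Alpha, Vega), (24, Vega, Alpha)}.
π[aid, title2]: project onto (aid, title2) (8 duplicate(s) eliminated) → {(22, Argo), (22, Delta), (22, Orion), (22, Zephyr), (24, Alpha), (24, Vega)}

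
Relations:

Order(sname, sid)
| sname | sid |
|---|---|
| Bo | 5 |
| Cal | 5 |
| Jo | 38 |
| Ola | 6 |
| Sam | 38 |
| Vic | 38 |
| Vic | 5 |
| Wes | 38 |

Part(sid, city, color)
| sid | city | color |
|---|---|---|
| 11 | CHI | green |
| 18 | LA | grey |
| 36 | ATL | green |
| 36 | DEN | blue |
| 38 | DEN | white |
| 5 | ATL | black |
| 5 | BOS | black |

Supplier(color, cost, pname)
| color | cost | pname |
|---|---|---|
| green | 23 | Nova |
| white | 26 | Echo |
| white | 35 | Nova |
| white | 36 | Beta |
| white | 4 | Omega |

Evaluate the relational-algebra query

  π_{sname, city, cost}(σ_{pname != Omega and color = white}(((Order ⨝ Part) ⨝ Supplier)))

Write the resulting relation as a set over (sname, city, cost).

{(Jo, DEN, 26), (Jo, DEN, 35), (Jo, DEN, 36), (Sam, DEN, 26), (Sam, DEN, 35), (Sam, DEN, 36), (Vic, DEN, 26), (Vic, DEN, 35), (Vic, DEN, 36), (Wes, DEN, 26), (Wes, DEN, 35), (Wes, DEN, 36)}

Order ⋈ Part (natural join on sid): {(Bo, 5, ATL, black), (Bo, 5, BOS, black), (Cal, 5, ATL, black), (Cal, 5, BOS, black), (Jo, 38, DEN, white), (Sam, 38, DEN, white), (Vic, 38, DEN, white), (Vic, 5, ATL, black), (Vic, 5, BOS, black), (Wes, 38, DEN, white)}
(Order ⨝ Part) ⋈ Supplier (natural join on color): {(Jo, 38, DEN, white, 26, Echo), (Jo, 38, DEN, white, 35, Nova), (Jo, 38, DEN, white, 36, Beta), (Jo, 38, DEN, white, 4, Omega), (Sam, 38, DEN, white, 26, Echo), (Sam, 38, DEN, white, 35, Nova), (Sam, 38, DEN, white, 36, Beta), (Sam, 38, DEN, white, 4, Omega), (Vic, 38, DEN, white, 26, Echo), (Vic, 38, DEN, white, 35, Nova), (Vic, 38, DEN, white, 36, Beta), (Vic, 38, DEN, white, 4, Omega), (Wes, 38, DEN, white, 26, Echo), (Wes, 38, DEN, white, 35, Nova), (Wes, 38, DEN, white, 36, Beta), (Wes, 38, DEN, white, 4, Omega)}
Selection pname != Omega and color = white: {(Jo, 38, DEN, white, 26, Echo), (Jo, 38, DEN, white, 35, Nova), (Jo, 38, DEN, white, 36, Beta), (Sam, 38, DEN, white, 26, Echo), (Sam, 38, DEN, white, 35, Nova), (Sam, 38, DEN, white, 36, Beta), (Vic, 38, DEN, white, 26, Echo), (Vic, 38, DEN, white, 35, Nova), (Vic, 38, DEN, white, 36, Beta), (Wes, 38, DEN, white, 26, Echo), (Wes, 38, DEN, white, 35, Nova), (Wes, 38, DEN, white, 36, Beta)}
π[sname, city, cost]: project onto (sname, city, cost) → {(Jo, DEN, 26), (Jo, DEN, 35), (Jo, DEN, 36), (Sam, DEN, 26), (Sam, DEN, 35), (Sam, DEN, 36), (Vic, DEN, 26), (Vic, DEN, 35), (Vic, DEN, 36), (Wes, DEN, 26), (Wes, DEN, 35), (Wes, DEN, 36)}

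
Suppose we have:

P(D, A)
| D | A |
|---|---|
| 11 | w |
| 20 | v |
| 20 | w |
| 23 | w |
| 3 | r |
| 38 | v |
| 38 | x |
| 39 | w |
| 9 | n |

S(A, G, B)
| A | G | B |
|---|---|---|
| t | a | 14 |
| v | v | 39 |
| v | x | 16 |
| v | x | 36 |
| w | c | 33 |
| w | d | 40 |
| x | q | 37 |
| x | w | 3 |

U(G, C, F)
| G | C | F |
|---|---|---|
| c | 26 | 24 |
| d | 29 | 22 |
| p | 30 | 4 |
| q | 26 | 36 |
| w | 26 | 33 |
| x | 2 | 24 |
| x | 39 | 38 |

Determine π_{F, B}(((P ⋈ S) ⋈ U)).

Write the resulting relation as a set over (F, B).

{(22, 40), (24, 16), (24, 33), (24, 36), (33, 3), (36, 37), (38, 16), (38, 36)}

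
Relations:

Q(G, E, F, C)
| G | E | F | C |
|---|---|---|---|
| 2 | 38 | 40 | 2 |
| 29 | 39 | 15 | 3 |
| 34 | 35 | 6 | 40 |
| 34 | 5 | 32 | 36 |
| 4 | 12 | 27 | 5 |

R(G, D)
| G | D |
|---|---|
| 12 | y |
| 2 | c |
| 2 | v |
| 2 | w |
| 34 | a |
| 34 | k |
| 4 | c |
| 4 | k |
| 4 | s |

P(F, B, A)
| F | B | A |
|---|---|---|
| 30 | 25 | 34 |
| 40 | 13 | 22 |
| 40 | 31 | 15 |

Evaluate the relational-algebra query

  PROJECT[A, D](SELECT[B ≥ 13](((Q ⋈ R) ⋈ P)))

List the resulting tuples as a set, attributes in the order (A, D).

{(15, c), (15, v), (15, w), (22, c), (22, v), (22, w)}

Q ⋈ R (natural join on G): {(2, 38, 40, 2, c), (2, 38, 40, 2, v), (2, 38, 40, 2, w), (34, 35, 6, 40, a), (34, 35, 6, 40, k), (34, 5, 32, 36, a), (34, 5, 32, 36, k), (4, 12, 27, 5, c), (4, 12, 27, 5, k), (4, 12, 27, 5, s)}
(Q ⋈ R) ⋈ P (natural join on F): {(2, 38, 40, 2, c, 13, 22), (2, 38, 40, 2, c, 31, 15), (2, 38, 40, 2, v, 13, 22), (2, 38, 40, 2, v, 31, 15), (2, 38, 40, 2, w, 13, 22), (2, 38, 40, 2, w, 31, 15)}
Filtering on B ≥ 13 leaves {(2, 38, 40, 2, c, 13, 22), (2, 38, 40, 2, c, 31, 15), (2, 38, 40, 2, v, 13, 22), (2, 38, 40, 2, v, 31, 15), (2, 38, 40, 2, w, 13, 22), (2, 38, 40, 2, w, 31, 15)}.
π_{A, D} gives {(15, c), (15, v), (15, w), (22, c), (22, v), (22, w)}.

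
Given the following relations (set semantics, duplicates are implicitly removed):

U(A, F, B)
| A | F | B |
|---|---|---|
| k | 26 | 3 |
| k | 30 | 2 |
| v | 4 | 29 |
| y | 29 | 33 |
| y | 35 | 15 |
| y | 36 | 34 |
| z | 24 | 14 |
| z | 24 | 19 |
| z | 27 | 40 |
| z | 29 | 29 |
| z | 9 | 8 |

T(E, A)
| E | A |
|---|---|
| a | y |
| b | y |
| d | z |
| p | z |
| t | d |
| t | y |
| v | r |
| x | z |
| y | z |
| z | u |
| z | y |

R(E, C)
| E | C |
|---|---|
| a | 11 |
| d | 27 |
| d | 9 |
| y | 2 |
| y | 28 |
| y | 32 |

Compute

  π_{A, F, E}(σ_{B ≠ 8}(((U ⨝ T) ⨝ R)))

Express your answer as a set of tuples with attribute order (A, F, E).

U ⋈ T (natural join on A): {(y, 29, 33, a), (y, 29, 33, b), (y, 29, 33, t), (y, 29, 33, z), (y, 35, 15, a), (y, 35, 15, b), (y, 35, 15, t), (y, 35, 15, z), (y, 36, 34, a), (y, 36, 34, b), (y, 36, 34, t), (y, 36, 34, z), (z, 24, 14, d), (z, 24, 14, p), (z, 24, 14, x), (z, 24, 14, y), (z, 24, 19, d), (z, 24, 19, p), (z, 24, 19, x), (z, 24, 19, y), (z, 27, 40, d), (z, 27, 40, p), (z, 27, 40, x), (z, 27, 40, y), (z, 29, 29, d), (z, 29, 29, p), (z, 29, 29, x), (z, 29, 29, y), (z, 9, 8, d), (z, 9, 8, p), (z, 9, 8, x), (z, 9, 8, y)}
(U ⨝ T) ⋈ R (natural join on E): {(y, 29, 33, a, 11), (y, 35, 15, a, 11), (y, 36, 34, a, 11), (z, 24, 14, d, 27), (z, 24, 14, d, 9), (z, 24, 14, y, 2), (z, 24, 14, y, 28), (z, 24, 14, y, 32), (z, 24, 19, d, 27), (z, 24, 19, d, 9), (z, 24, 19, y, 2), (z, 24, 19, y, 28), (z, 24, 19, y, 32), (z, 27, 40, d, 27), (z, 27, 40, d, 9), (z, 27, 40, y, 2), (z, 27, 40, y, 28), (z, 27, 40, y, 32), (z, 29, 29, d, 27), (z, 29, 29, d, 9), (z, 29, 29, y, 2), (z, 29, 29, y, 28), (z, 29, 29, y, 32), (z, 9, 8, d, 27), (z, 9, 8, d, 9), (z, 9, 8, y, 2), (z, 9, 8, y, 28), (z, 9, 8, y, 32)}
Selection B ≠ 8: {(y, 29, 33, a, 11), (y, 35, 15, a, 11), (y, 36, 34, a, 11), (z, 24, 14, d, 27), (z, 24, 14, d, 9), (z, 24, 14, y, 2), (z, 24, 14, y, 28), (z, 24, 14, y, 32), (z, 24, 19, d, 27), (z, 24, 19, d, 9), (z, 24, 19, y, 2), (z, 24, 19, y, 28), (z, 24, 19, y, 32), (z, 27, 40, d, 27), (z, 27, 40, d, 9), (z, 27, 40, y, 2), (z, 27, 40, y, 28), (z, 27, 40, y, 32), (z, 29, 29, d, 27), (z, 29, 29, d, 9), (z, 29, 29, y, 2), (z, 29, 29, y, 28), (z, 29, 29, y, 32)}
Projecting to A, F, E (14 duplicate(s) eliminated): {(y, 29, a), (y, 35, a), (y, 36, a), (z, 24, d), (z, 24, y), (z, 27, d), (z, 27, y), (z, 29, d), (z, 29, y)}

{(y, 29, a), (y, 35, a), (y, 36, a), (z, 24, d), (z, 24, y), (z, 27, d), (z, 27, y), (z, 29, d), (z, 29, y)}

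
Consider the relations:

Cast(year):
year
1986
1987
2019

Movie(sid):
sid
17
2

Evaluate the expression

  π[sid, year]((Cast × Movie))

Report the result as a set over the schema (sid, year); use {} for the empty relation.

{(17, 1986), (17, 1987), (17, 2019), (2, 1986), (2, 1987), (2, 2019)}

Cast × Movie: Cartesian product, 3·2 = 6 tuples over (year, sid).
π_{sid, year} gives {(17, 1986), (17, 1987), (17, 2019), (2, 1986), (2, 1987), (2, 2019)}.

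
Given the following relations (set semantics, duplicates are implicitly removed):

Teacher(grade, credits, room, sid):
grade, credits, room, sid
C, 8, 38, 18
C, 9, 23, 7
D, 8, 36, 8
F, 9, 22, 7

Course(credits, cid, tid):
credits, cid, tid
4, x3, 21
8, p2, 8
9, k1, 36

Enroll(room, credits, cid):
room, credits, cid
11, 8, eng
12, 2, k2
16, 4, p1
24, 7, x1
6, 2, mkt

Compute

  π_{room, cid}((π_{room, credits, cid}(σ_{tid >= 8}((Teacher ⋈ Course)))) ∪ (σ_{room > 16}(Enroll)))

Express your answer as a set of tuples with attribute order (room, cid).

{(22, k1), (23, k1), (24, x1), (36, p2), (38, p2)}

Natural join on credits: {(C, 8, 38, 18, p2, 8), (C, 9, 23, 7, k1, 36), (D, 8, 36, 8, p2, 8), (F, 9, 22, 7, k1, 36)}
Filtering on tid >= 8 leaves {(C, 8, 38, 18, p2, 8), (C, 9, 23, 7, k1, 36), (D, 8, 36, 8, p2, 8), (F, 9, 22, 7, k1, 36)}.
Projecting to room, credits, cid: {(22, 9, k1), (23, 9, k1), (36, 8, p2), (38, 8, p2)}
Filtering on room > 16 leaves {(24, 7, x1)}.
Union: {(22, 9, k1), (23, 9, k1), (36, 8, p2), (38, 8, p2)} with {(24, 7, x1)} → {(22, 9, k1), (23, 9, k1), (24, 7, x1), (36, 8, p2), (38, 8, p2)}
Projecting to room, cid: {(22, k1), (23, k1), (24, x1), (36, p2), (38, p2)}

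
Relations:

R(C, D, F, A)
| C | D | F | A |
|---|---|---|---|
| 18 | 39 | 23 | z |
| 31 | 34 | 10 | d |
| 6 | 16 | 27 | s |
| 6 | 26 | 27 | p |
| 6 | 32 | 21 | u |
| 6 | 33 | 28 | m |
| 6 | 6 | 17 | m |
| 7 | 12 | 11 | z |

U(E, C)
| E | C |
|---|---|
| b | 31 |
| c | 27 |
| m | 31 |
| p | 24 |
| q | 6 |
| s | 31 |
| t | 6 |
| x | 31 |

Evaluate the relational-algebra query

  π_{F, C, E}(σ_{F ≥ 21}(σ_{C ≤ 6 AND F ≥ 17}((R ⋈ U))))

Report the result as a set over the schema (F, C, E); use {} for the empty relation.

{(21, 6, q), (21, 6, t), (27, 6, q), (27, 6, t), (28, 6, q), (28, 6, t)}

Joining R and U on C yields {(31, 34, 10, d, b), (31, 34, 10, d, m), (31, 34, 10, d, s), (31, 34, 10, d, x), (6, 16, 27, s, q), (6, 16, 27, s, t), (6, 26, 27, p, q), (6, 26, 27, p, t), (6, 32, 21, u, q), (6, 32, 21, u, t), (6, 33, 28, m, q), (6, 33, 28, m, t), (6, 6, 17, m, q), (6, 6, 17, m, t)}.
Selection C ≤ 6 AND F ≥ 17: {(6, 16, 27, s, q), (6, 16, 27, s, t), (6, 26, 27, p, q), (6, 26, 27, p, t), (6, 32, 21, u, q), (6, 32, 21, u, t), (6, 33, 28, m, q), (6, 33, 28, m, t), (6, 6, 17, m, q), (6, 6, 17, m, t)}
Selection F ≥ 21: {(6, 16, 27, s, q), (6, 16, 27, s, t), (6, 26, 27, p, q), (6, 26, 27, p, t), (6, 32, 21, u, q), (6, 32, 21, u, t), (6, 33, 28, m, q), (6, 33, 28, m, t)}
π[F, C, E]: project onto (F, C, E) (2 duplicate(s) eliminated) → {(21, 6, q), (21, 6, t), (27, 6, q), (27, 6, t), (28, 6, q), (28, 6, t)}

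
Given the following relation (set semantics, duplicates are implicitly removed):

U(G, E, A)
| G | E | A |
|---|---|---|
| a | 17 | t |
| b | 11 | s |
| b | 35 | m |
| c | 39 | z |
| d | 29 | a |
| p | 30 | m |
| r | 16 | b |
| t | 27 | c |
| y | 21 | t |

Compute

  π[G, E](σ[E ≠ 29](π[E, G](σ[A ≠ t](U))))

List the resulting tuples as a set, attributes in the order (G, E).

{(b, 11), (b, 35), (c, 39), (p, 30), (r, 16), (t, 27)}

Apply σ_{A ≠ t}; surviving tuples: {(b, 11, s), (b, 35, m), (c, 39, z), (d, 29, a), (p, 30, m), (r, 16, b), (t, 27, c)}
Keep only column(s) E, G: {(11, b), (16, r), (27, t), (29, d), (30, p), (35, b), (39, c)}
Apply σ_{E ≠ 29}; surviving tuples: {(11, b), (16, r), (27, t), (30, p), (35, b), (39, c)}
Keep only column(s) G, E: {(b, 11), (b, 35), (c, 39), (p, 30), (r, 16), (t, 27)}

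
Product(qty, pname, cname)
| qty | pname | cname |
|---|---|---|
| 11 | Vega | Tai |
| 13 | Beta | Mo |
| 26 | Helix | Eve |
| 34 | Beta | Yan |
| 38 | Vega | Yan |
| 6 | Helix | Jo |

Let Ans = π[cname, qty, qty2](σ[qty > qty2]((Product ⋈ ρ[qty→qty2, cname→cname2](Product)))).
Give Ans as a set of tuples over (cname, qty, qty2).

ρ[qty→qty2, cname→cname2]: schema becomes (qty2, pname, cname2); tuples unchanged.
Product ⋈ ρ[qty→qty2, cname→cname2](Product) (natural join on pname): {(11, Vega, Tai, 11, Tai), (11, Vega, Tai, 38, Yan), (13, Beta, Mo, 13, Mo), (13, Beta, Mo, 34, Yan), (26, Helix, Eve, 26, Eve), (26, Helix, Eve, 6, Jo), (34, Beta, Yan, 13, Mo), (34, Beta, Yan, 34, Yan), (38, Vega, Yan, 11, Tai), (38, Vega, Yan, 38, Yan), (6, Helix, Jo, 26, Eve), (6, Helix, Jo, 6, Jo)}
Filtering on qty > qty2 leaves {(26, Helix, Eve, 6, Jo), (34, Beta, Yan, 13, Mo), (38, Vega, Yan, 11, Tai)}.
π_{cname, qty, qty2} gives {(Eve, 26, 6), (Yan, 34, 13), (Yan, 38, 11)}.

{(Eve, 26, 6), (Yan, 34, 13), (Yan, 38, 11)}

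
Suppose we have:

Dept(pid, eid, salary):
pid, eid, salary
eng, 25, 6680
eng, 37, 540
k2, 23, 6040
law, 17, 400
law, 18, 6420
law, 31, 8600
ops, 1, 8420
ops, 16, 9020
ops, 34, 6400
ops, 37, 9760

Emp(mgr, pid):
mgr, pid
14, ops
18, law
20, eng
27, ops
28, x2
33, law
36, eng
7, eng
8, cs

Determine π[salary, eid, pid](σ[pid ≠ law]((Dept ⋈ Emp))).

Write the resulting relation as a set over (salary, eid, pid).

Natural join on pid: {(eng, 25, 6680, 20), (eng, 25, 6680, 36), (eng, 25, 6680, 7), (eng, 37, 540, 20), (eng, 37, 540, 36), (eng, 37, 540, 7), (law, 17, 400, 18), (law, 17, 400, 33), (law, 18, 6420, 18), (law, 18, 6420, 33), (law, 31, 8600, 18), (law, 31, 8600, 33), (ops, 1, 8420, 14), (ops, 1, 8420, 27), (ops, 16, 9020, 14), (ops, 16, 9020, 27), (ops, 34, 6400, 14), (ops, 34, 6400, 27), (ops, 37, 9760, 14), (ops, 37, 9760, 27)}
Filtering on pid ≠ law leaves {(eng, 25, 6680, 20), (eng, 25, 6680, 36), (eng, 25, 6680, 7), (eng, 37, 540, 20), (eng, 37, 540, 36), (eng, 37, 540, 7), (ops, 1, 8420, 14), (ops, 1, 8420, 27), (ops, 16, 9020, 14), (ops, 16, 9020, 27), (ops, 34, 6400, 14), (ops, 34, 6400, 27), (ops, 37, 9760, 14), (ops, 37, 9760, 27)}.
π[salary, eid, pid]: project onto (salary, eid, pid) (8 duplicate(s) eliminated) → {(540, 37, eng), (6400, 34, ops), (6680, 25, eng), (8420, 1, ops), (9020, 16, ops), (9760, 37, ops)}

{(540, 37, eng), (6400, 34, ops), (6680, 25, eng), (8420, 1, ops), (9020, 16, ops), (9760, 37, ops)}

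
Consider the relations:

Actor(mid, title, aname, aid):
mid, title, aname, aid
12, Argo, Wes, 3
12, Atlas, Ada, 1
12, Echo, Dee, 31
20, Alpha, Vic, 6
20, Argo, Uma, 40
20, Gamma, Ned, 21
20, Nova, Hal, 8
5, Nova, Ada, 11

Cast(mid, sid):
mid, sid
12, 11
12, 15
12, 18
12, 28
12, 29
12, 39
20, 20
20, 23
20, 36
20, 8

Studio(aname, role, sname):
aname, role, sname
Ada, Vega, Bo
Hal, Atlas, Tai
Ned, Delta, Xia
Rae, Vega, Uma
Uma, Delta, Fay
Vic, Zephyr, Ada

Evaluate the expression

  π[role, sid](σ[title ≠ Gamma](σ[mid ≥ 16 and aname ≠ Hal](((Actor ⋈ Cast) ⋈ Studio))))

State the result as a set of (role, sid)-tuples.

Natural join on mid: {(12, Argo, Wes, 3, 11), (12, Argo, Wes, 3, 15), (12, Argo, Wes, 3, 18), (12, Argo, Wes, 3, 28), (12, Argo, Wes, 3, 29), (12, Argo, Wes, 3, 39), (12, Atlas, Ada, 1, 11), (12, Atlas, Ada, 1, 15), (12, Atlas, Ada, 1, 18), (12, Atlas, Ada, 1, 28), (12, Atlas, Ada, 1, 29), (12, Atlas, Ada, 1, 39), (12, Echo, Dee, 31, 11), (12, Echo, Dee, 31, 15), (12, Echo, Dee, 31, 18), (12, Echo, Dee, 31, 28), (12, Echo, Dee, 31, 29), (12, Echo, Dee, 31, 39), (20, Alpha, Vic, 6, 20), (20, Alpha, Vic, 6, 23), (20, Alpha, Vic, 6, 36), (20, Alpha, Vic, 6, 8), (20, Argo, Uma, 40, 20), (20, Argo, Uma, 40, 23), (20, Argo, Uma, 40, 36), (20, Argo, Uma, 40, 8), (20, Gamma, Ned, 21, 20), (20, Gamma, Ned, 21, 23), (20, Gamma, Ned, 21, 36), (20, Gamma, Ned, 21, 8), (20, Nova, Hal, 8, 20), (20, Nova, Hal, 8, 23), (20, Nova, Hal, 8, 36), (20, Nova, Hal, 8, 8)}
Natural join on aname: {(12, Atlas, Ada, 1, 11, Vega, Bo), (12, Atlas, Ada, 1, 15, Vega, Bo), (12, Atlas, Ada, 1, 18, Vega, Bo), (12, Atlas, Ada, 1, 28, Vega, Bo), (12, Atlas, Ada, 1, 29, Vega, Bo), (12, Atlas, Ada, 1, 39, Vega, Bo), (20, Alpha, Vic, 6, 20, Zephyr, Ada), (20, Alpha, Vic, 6, 23, Zephyr, Ada), (20, Alpha, Vic, 6, 36, Zephyr, Ada), (20, Alpha, Vic, 6, 8, Zephyr, Ada), (20, Argo, Uma, 40, 20, Delta, Fay), (20, Argo, Uma, 40, 23, Delta, Fay), (20, Argo, Uma, 40, 36, Delta, Fay), (20, Argo, Uma, 40, 8, Delta, Fay), (20, Gamma, Ned, 21, 20, Delta, Xia), (20, Gamma, Ned, 21, 23, Delta, Xia), (20, Gamma, Ned, 21, 36, Delta, Xia), (20, Gamma, Ned, 21, 8, Delta, Xia), (20, Nova, Hal, 8, 20, Atlas, Tai), (20, Nova, Hal, 8, 23, Atlas, Tai), (20, Nova, Hal, 8, 36, Atlas, Tai), (20, Nova, Hal, 8, 8, Atlas, Tai)}
σ[mid ≥ 16 and aname ≠ Hal]: keep tuples satisfying mid ≥ 16 and aname ≠ Hal → {(20, Alpha, Vic, 6, 20, Zephyr, Ada), (20, Alpha, Vic, 6, 23, Zephyr, Ada), (20, Alpha, Vic, 6, 36, Zephyr, Ada), (20, Alpha, Vic, 6, 8, Zephyr, Ada), (20, Argo, Uma, 40, 20, Delta, Fay), (20, Argo, Uma, 40, 23, Delta, Fay), (20, Argo, Uma, 40, 36, Delta, Fay), (20, Argo, Uma, 40, 8, Delta, Fay), (20, Gamma, Ned, 21, 20, Delta, Xia), (20, Gamma, Ned, 21, 23, Delta, Xia), (20, Gamma, Ned, 21, 36, Delta, Xia), (20, Gamma, Ned, 21, 8, Delta, Xia)}
σ[title ≠ Gamma]: keep tuples satisfying title ≠ Gamma → {(20, Alpha, Vic, 6, 20, Zephyr, Ada), (20, Alpha, Vic, 6, 23, Zephyr, Ada), (20, Alpha, Vic, 6, 36, Zephyr, Ada), (20, Alpha, Vic, 6, 8, Zephyr, Ada), (20, Argo, Uma, 40, 20, Delta, Fay), (20, Argo, Uma, 40, 23, Delta, Fay), (20, Argo, Uma, 40, 36, Delta, Fay), (20, Argo, Uma, 40, 8, Delta, Fay)}
π_{role, sid} gives {(Delta, 20), (Delta, 23), (Delta, 36), (Delta, 8), (Zephyr, 20), (Zephyr, 23), (Zephyr, 36), (Zephyr, 8)}.

{(Delta, 20), (Delta, 23), (Delta, 36), (Delta, 8), (Zephyr, 20), (Zephyr, 23), (Zephyr, 36), (Zephyr, 8)}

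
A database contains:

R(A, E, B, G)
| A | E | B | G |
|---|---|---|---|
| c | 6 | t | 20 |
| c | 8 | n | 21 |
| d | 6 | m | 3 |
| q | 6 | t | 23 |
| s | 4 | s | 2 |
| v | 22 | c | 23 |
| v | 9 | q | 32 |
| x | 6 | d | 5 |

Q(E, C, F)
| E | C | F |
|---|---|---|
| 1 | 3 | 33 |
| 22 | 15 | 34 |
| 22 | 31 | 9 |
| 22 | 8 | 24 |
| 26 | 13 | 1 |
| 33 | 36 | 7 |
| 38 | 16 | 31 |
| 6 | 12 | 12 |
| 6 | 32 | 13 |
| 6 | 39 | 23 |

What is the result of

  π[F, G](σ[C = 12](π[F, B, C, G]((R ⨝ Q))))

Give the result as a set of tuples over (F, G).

Joining R and Q on E yields {(c, 6, t, 20, 12, 12), (c, 6, t, 20, 32, 13), (c, 6, t, 20, 39, 23), (d, 6, m, 3, 12, 12), (d, 6, m, 3, 32, 13), (d, 6, m, 3, 39, 23), (q, 6, t, 23, 12, 12), (q, 6, t, 23, 32, 13), (q, 6, t, 23, 39, 23), (v, 22, c, 23, 15, 34), (v, 22, c, 23, 31, 9), (v, 22, c, 23, 8, 24), (x, 6, d, 5, 12, 12), (x, 6, d, 5, 32, 13), (x, 6, d, 5, 39, 23)}.
π[F, B, C, G]: project onto (F, B, C, G) → {(12, d, 12, 5), (12, m, 12, 3), (12, t, 12, 20), (12, t, 12, 23), (13, d, 32, 5), (13, m, 32, 3), (13, t, 32, 20), (13, t, 32, 23), (23, d, 39, 5), (23, m, 39, 3), (23, t, 39, 20), (23, t, 39, 23), (24, c, 8, 23), (34, c, 15, 23), (9, c, 31, 23)}
Selection C = 12: {(12, d, 12, 5), (12, m, 12, 3), (12, t, 12, 20), (12, t, 12, 23)}
π[F, G]: project onto (F, G) → {(12, 20), (12, 23), (12, 3), (12, 5)}

{(12, 20), (12, 23), (12, 3), (12, 5)}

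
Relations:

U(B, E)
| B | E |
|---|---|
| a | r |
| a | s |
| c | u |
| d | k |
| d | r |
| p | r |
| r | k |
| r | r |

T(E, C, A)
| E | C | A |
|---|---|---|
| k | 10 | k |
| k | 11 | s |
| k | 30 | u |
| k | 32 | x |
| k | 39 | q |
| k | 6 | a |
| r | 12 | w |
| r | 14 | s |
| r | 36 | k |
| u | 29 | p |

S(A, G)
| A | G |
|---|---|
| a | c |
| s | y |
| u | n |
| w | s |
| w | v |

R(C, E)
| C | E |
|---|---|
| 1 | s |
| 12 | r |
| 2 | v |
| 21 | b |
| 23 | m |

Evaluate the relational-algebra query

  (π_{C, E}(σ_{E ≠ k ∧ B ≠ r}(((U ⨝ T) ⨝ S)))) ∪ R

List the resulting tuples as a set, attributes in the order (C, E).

{(1, s), (12, r), (14, r), (2, v), (21, b), (23, m)}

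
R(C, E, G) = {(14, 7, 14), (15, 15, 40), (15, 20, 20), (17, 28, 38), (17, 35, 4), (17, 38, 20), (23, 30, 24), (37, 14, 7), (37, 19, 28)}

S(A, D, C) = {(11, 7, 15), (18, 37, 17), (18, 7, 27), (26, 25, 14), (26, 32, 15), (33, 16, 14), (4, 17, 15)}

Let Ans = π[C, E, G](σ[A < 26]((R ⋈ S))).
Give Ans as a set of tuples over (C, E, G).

{(15, 15, 40), (15, 20, 20), (17, 28, 38), (17, 35, 4), (17, 38, 20)}

Joining R and S on C yields {(14, 7, 14, 26, 25), (14, 7, 14, 33, 16), (15, 15, 40, 11, 7), (15, 15, 40, 26, 32), (15, 15, 40, 4, 17), (15, 20, 20, 11, 7), (15, 20, 20, 26, 32), (15, 20, 20, 4, 17), (17, 28, 38, 18, 37), (17, 35, 4, 18, 37), (17, 38, 20, 18, 37)}.
Filtering on A < 26 leaves {(15, 15, 40, 11, 7), (15, 15, 40, 4, 17), (15, 20, 20, 11, 7), (15, 20, 20, 4, 17), (17, 28, 38, 18, 37), (17, 35, 4, 18, 37), (17, 38, 20, 18, 37)}.
Projecting to C, E, G (2 duplicate(s) eliminated): {(15, 15, 40), (15, 20, 20), (17, 28, 38), (17, 35, 4), (17, 38, 20)}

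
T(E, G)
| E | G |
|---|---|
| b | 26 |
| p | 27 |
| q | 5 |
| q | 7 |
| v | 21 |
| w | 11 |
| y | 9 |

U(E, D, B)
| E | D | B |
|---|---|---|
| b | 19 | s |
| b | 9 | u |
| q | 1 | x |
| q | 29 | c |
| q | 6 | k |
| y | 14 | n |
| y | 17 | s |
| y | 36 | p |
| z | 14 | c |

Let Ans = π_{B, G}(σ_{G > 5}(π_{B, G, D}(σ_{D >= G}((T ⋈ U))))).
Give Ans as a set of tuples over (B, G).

Joining T and U on E yields {(b, 26, 19, s), (b, 26, 9, u), (q, 5, 1, x), (q, 5, 29, c), (q, 5, 6, k), (q, 7, 1, x), (q, 7, 29, c), (q, 7, 6, k), (y, 9, 14, n), (y, 9, 17, s), (y, 9, 36, p)}.
Apply σ_{D >= G}; surviving tuples: {(q, 5, 29, c), (q, 5, 6, k), (q, 7, 29, c), (y, 9, 14, n), (y, 9, 17, s), (y, 9, 36, p)}
π_{B, G, D} gives {(c, 5, 29), (c, 7, 29), (k, 5, 6), (n, 9, 14), (p, 9, 36), (s, 9, 17)}.
Apply σ_{G > 5}; surviving tuples: {(c, 7, 29), (n, 9, 14), (p, 9, 36), (s, 9, 17)}
π_{B, G} gives {(c, 7), (n, 9), (p, 9), (s, 9)}.

{(c, 7), (n, 9), (p, 9), (s, 9)}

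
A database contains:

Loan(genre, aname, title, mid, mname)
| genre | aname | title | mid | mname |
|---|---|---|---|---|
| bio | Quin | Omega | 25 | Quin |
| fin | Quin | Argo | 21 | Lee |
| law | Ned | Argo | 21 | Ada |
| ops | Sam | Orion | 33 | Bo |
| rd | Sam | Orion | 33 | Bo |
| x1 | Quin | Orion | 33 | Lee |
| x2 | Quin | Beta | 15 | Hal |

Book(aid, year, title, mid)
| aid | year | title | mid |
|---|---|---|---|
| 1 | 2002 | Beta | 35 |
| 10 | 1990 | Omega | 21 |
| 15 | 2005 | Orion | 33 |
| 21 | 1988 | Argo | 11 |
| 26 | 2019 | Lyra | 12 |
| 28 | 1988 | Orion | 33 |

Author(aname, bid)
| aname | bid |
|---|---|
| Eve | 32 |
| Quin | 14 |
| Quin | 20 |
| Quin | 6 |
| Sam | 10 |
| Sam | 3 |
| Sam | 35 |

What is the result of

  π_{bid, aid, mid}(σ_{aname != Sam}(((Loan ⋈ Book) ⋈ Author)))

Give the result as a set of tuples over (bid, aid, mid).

Joining Loan and Book on title, mid yields {(ops, Sam, Orion, 33, Bo, 15, 2005), (ops, Sam, Orion, 33, Bo, 28, 1988), (rd, Sam, Orion, 33, Bo, 15, 2005), (rd, Sam, Orion, 33, Bo, 28, 1988), (x1, Quin, Orion, 33, Lee, 15, 2005), (x1, Quin, Orion, 33, Lee, 28, 1988)}.
Joining (Loan ⋈ Book) and Author on aname yields {(ops, Sam, Orion, 33, Bo, 15, 2005, 10), (ops, Sam, Orion, 33, Bo, 15, 2005, 3), (ops, Sam, Orion, 33, Bo, 15, 2005, 35), (ops, Sam, Orion, 33, Bo, 28, 1988, 10), (ops, Sam, Orion, 33, Bo, 28, 1988, 3), (ops, Sam, Orion, 33, Bo, 28, 1988, 35), (rd, Sam, Orion, 33, Bo, 15, 2005, 10), (rd, Sam, Orion, 33, Bo, 15, 2005, 3), (rd, Sam, Orion, 33, Bo, 15, 2005, 35), (rd, Sam, Orion, 33, Bo, 28, 1988, 10), (rd, Sam, Orion, 33, Bo, 28, 1988, 3), (rd, Sam, Orion, 33, Bo, 28, 1988, 35), (x1, Quin, Orion, 33, Lee, 15, 2005, 14), (x1, Quin, Orion, 33, Lee, 15, 2005, 20), (x1, Quin, Orion, 33, Lee, 15, 2005, 6), (x1, Quin, Orion, 33, Lee, 28, 1988, 14), (x1, Quin, Orion, 33, Lee, 28, 1988, 20), (x1, Quin, Orion, 33, Lee, 28, 1988, 6)}.
Filtering on aname != Sam leaves {(x1, Quin, Orion, 33, Lee, 15, 2005, 14), (x1, Quin, Orion, 33, Lee, 15, 2005, 20), (x1, Quin, Orion, 33, Lee, 15, 2005, 6), (x1, Quin, Orion, 33, Lee, 28, 1988, 14), (x1, Quin, Orion, 33, Lee, 28, 1988, 20), (x1, Quin, Orion, 33, Lee, 28, 1988, 6)}.
Projecting to bid, aid, mid: {(14, 15, 33), (14, 28, 33), (20, 15, 33), (20, 28, 33), (6, 15, 33), (6, 28, 33)}

{(14, 15, 33), (14, 28, 33), (20, 15, 33), (20, 28, 33), (6, 15, 33), (6, 28, 33)}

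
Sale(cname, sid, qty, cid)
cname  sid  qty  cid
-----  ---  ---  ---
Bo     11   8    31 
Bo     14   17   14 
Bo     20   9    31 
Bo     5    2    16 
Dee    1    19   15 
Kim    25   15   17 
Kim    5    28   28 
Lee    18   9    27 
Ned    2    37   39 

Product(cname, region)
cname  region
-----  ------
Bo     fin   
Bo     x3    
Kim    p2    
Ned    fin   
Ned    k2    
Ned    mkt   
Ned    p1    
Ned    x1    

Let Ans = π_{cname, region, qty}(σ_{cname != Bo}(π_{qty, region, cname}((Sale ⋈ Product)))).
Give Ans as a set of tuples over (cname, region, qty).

{(Kim, p2, 15), (Kim, p2, 28), (Ned, fin, 37), (Ned, k2, 37), (Ned, mkt, 37), (Ned, p1, 37), (Ned, x1, 37)}

Sale ⋈ Product (natural join on cname): {(Bo, 11, 8, 31, fin), (Bo, 11, 8, 31, x3), (Bo, 14, 17, 14, fin), (Bo, 14, 17, 14, x3), (Bo, 20, 9, 31, fin), (Bo, 20, 9, 31, x3), (Bo, 5, 2, 16, fin), (Bo, 5, 2, 16, x3), (Kim, 25, 15, 17, p2), (Kim, 5, 28, 28, p2), (Ned, 2, 37, 39, fin), (Ned, 2, 37, 39, k2), (Ned, 2, 37, 39, mkt), (Ned, 2, 37, 39, p1), (Ned, 2, 37, 39, x1)}
π_{qty, region, cname} gives {(15, p2, Kim), (17, fin, Bo), (17, x3, Bo), (2, fin, Bo), (2, x3, Bo), (28, p2, Kim), (37, fin, Ned), (37, k2, Ned), (37, mkt, Ned), (37, p1, Ned), (37, x1, Ned), (8, fin, Bo), (8, x3, Bo), (9, fin, Bo), (9, x3, Bo)}.
σ[cname != Bo]: keep tuples satisfying cname != Bo → {(15, p2, Kim), (28, p2, Kim), (37, fin, Ned), (37, k2, Ned), (37, mkt, Ned), (37, p1, Ned), (37, x1, Ned)}
π_{cname, region, qty} gives {(Kim, p2, 15), (Kim, p2, 28), (Ned, fin, 37), (Ned, k2, 37), (Ned, mkt, 37), (Ned, p1, 37), (Ned, x1, 37)}.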